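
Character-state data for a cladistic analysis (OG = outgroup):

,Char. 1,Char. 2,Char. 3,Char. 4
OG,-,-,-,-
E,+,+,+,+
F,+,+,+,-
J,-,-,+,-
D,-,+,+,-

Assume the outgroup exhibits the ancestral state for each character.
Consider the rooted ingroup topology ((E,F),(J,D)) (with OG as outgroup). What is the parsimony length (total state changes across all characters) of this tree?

Map each character onto ((E,F),(J,D)) (rooted by OG) and count the minimum state changes it requires (Fitch parsimony):
Char. 1: 1; Char. 2: 2; Char. 3: 1; Char. 4: 1.
Total tree length = 5.

5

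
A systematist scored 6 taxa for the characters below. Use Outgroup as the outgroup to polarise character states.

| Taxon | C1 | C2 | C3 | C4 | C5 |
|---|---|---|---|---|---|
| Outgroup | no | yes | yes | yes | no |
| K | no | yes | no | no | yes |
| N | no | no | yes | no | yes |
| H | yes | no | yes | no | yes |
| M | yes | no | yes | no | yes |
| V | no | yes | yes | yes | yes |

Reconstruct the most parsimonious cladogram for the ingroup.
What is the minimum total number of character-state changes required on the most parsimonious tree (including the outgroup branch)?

Character polarity is set by the outgroup: the derived state is whichever differs from the outgroup's state, so for C2, C3, C4 the derived state is 'no', and for the remaining characters it is 'yes'.
C1: derived state 'yes' in H and M only — synapomorphy for {H, M}.
C2 (derived state 'no') is shared by H, M, and N — a synapomorphy uniting that clade.
C3 (derived state 'no') is unique to K (autapomorphy; uninformative for grouping).
C4 (derived state 'no') is shared by H, K, M, and N — a synapomorphy uniting that clade.
All ingroup taxa share the derived state 'yes' for C5; it defines the ingroup but does not resolve relationships within it.
Most parsimonious ingroup topology: ((K,(N,(H,M))),V).
Changes per character on this tree: C1: 1; C2: 1; C3: 1; C4: 1; C5: 1.
Total = 5.

5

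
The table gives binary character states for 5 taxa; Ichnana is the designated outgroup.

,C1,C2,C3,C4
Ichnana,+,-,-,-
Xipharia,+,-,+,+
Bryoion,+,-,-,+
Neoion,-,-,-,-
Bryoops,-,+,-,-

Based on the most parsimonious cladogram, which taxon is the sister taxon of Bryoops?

Character polarity is set by the outgroup: the derived state is whichever differs from the outgroup's state, so for C1 the derived state is '-', and for the remaining characters it is '+'.
C1: derived state '-' in Bryoops and Neoion only — synapomorphy for {Bryoops, Neoion}.
C2: derived state '+' in Bryoops only — an autapomorphy, so it tells us nothing about relationships among taxa.
C3: derived state '+' in Xipharia only — an autapomorphy, so it tells us nothing about relationships among taxa.
C4 (derived state '+') is shared by Bryoion and Xipharia — a synapomorphy uniting that clade.
Most parsimonious ingroup topology: ((Xipharia,Bryoion),(Neoion,Bryoops)).
Bryoops and Neoion form a cherry on this tree, so they are sister taxa.

Neoion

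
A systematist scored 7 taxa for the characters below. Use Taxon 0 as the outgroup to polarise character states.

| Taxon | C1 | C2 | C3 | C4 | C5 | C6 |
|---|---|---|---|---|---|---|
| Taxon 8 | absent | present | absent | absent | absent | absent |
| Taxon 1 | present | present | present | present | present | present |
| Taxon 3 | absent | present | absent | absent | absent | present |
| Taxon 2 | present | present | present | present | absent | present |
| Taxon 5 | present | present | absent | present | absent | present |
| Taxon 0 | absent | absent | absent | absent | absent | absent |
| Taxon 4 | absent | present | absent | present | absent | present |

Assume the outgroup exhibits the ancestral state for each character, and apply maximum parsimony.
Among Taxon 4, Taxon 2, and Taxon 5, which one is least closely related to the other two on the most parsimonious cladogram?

The outgroup has state 'absent' for every character, so 'present' is the derived state throughout.
Only Taxon 1, Taxon 2, and Taxon 5 show the derived state 'present' for C1, supporting them as a clade.
C2 (derived state 'present') is shared by all ingroup taxa — unites the whole ingroup.
Only Taxon 1 and Taxon 2 show the derived state 'present' for C3, supporting them as a clade.
C4 (derived state 'present') is shared by Taxon 1, Taxon 2, Taxon 4, and Taxon 5 — a synapomorphy uniting that clade.
C5 (derived state 'present') is unique to Taxon 1 (autapomorphy; uninformative for grouping).
C6 (derived state 'present') is shared by Taxon 1, Taxon 2, Taxon 3, Taxon 4, and Taxon 5 — a synapomorphy uniting that clade.
Most parsimonious ingroup topology: (((((Taxon 1,Taxon 2),Taxon 5),Taxon 4),Taxon 3),Taxon 8).
Taxon 2 and Taxon 5 share a more recent common ancestor with each other than either does with Taxon 4, so Taxon 4 is the least closely related of the three.

Taxon 4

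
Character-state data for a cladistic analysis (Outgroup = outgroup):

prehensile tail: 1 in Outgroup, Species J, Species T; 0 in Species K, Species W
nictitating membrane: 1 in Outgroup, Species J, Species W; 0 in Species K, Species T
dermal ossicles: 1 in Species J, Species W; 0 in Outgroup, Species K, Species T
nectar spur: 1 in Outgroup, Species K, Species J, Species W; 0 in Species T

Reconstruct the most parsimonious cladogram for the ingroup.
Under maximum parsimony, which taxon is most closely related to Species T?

Species K

Character polarity is set by the outgroup: the derived state is whichever differs from the outgroup's state, so for prehensile tail, nictitating membrane, nectar spur the derived state is '0', and for the remaining characters it is '1'.
prehensile tail (state '0') occurs in Species K and Species W but conflicts with the nesting implied by the other characters — most parsimoniously interpreted as homoplasy.
Only Species K and Species T show the derived state '0' for nictitating membrane, supporting them as a clade.
dermal ossicles: derived state '1' in Species J and Species W only — synapomorphy for {Species J, Species W}.
nectar spur (derived state '0') is unique to Species T (autapomorphy; uninformative for grouping).
Most parsimonious ingroup topology: ((Species K,Species T),(Species J,Species W)).
Species T and Species K form a cherry on this tree, so they are sister taxa.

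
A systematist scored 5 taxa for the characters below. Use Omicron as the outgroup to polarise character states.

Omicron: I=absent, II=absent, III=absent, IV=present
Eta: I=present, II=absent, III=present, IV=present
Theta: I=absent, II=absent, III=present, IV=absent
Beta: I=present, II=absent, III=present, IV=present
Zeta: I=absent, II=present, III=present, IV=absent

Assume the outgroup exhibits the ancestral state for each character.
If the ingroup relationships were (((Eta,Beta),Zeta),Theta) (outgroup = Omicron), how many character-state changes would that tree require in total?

5

Map each character onto (((Eta,Beta),Zeta),Theta) (rooted by Omicron) and count the minimum state changes it requires (Fitch parsimony):
I: 1; II: 1; III: 1; IV: 2.
Total tree length = 5.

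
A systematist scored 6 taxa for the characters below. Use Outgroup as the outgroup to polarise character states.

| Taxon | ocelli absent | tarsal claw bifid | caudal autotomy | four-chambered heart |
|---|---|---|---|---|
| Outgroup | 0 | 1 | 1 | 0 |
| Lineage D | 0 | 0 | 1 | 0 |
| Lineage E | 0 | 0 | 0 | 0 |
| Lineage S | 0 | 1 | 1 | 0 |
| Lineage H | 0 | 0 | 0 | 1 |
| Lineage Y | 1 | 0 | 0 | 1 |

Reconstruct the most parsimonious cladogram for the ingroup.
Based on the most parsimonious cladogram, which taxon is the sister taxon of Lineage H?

Character polarity is set by the outgroup: the derived state is whichever differs from the outgroup's state, so for tarsal claw bifid, caudal autotomy the derived state is '0', and for the remaining characters it is '1'.
ocelli absent: derived state '1' in Lineage Y only — an autapomorphy, so it tells us nothing about relationships among taxa.
Only Lineage D, Lineage E, Lineage H, and Lineage Y show the derived state '0' for tarsal claw bifid, supporting them as a clade.
caudal autotomy: derived state '0' in Lineage E, Lineage H, and Lineage Y only — synapomorphy for {Lineage E, Lineage H, Lineage Y}.
four-chambered heart (derived state '1') is shared by Lineage H and Lineage Y — a synapomorphy uniting that clade.
Most parsimonious ingroup topology: ((Lineage D,(Lineage E,(Lineage H,Lineage Y))),Lineage S).
Lineage H and Lineage Y form a cherry on this tree, so they are sister taxa.

Lineage Y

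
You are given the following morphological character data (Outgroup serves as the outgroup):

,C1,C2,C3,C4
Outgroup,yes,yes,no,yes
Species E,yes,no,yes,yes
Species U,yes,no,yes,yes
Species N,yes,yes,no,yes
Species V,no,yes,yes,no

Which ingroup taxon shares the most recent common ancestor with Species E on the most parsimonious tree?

Character polarity is set by the outgroup: the derived state is whichever differs from the outgroup's state, so for C1, C2, C4 the derived state is 'no', and for the remaining characters it is 'yes'.
C1: derived state 'no' in Species V only — an autapomorphy, so it tells us nothing about relationships among taxa.
C2 (derived state 'no') is shared by Species E and Species U — a synapomorphy uniting that clade.
C3: derived state 'yes' in Species E, Species U, and Species V only — synapomorphy for {Species E, Species U, Species V}.
C4 (derived state 'no') is unique to Species V (autapomorphy; uninformative for grouping).
Most parsimonious ingroup topology: (((Species E,Species U),Species V),Species N).
Species E and Species U form a cherry on this tree, so they are sister taxa.

Species U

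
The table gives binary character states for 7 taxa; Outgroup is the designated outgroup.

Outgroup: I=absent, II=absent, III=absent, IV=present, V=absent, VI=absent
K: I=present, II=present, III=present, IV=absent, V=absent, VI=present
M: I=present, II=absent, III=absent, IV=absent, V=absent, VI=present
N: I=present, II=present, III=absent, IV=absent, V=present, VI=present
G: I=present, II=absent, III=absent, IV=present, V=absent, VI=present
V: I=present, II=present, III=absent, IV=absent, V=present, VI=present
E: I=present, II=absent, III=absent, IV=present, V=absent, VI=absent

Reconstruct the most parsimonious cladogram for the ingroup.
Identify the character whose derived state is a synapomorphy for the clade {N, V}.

Character polarity is set by the outgroup: the derived state is whichever differs from the outgroup's state, so for IV the derived state is 'absent', and for the remaining characters it is 'present'.
All ingroup taxa share the derived state 'present' for I; it defines the ingroup but does not resolve relationships within it.
II: derived state 'present' in K, N, and V only — synapomorphy for {K, N, V}.
III (derived state 'present') is unique to K (autapomorphy; uninformative for grouping).
Only K, M, N, and V show the derived state 'absent' for IV, supporting them as a clade.
Only N and V show the derived state 'present' for V, supporting them as a clade.
Only G, K, M, N, and V show the derived state 'present' for VI, supporting them as a clade.
Most parsimonious ingroup topology: ((((K,(N,V)),M),G),E).
The clade {N, V} is supported by V: its derived state 'present' occurs in exactly those taxa and in no other taxon (including the outgroup).

V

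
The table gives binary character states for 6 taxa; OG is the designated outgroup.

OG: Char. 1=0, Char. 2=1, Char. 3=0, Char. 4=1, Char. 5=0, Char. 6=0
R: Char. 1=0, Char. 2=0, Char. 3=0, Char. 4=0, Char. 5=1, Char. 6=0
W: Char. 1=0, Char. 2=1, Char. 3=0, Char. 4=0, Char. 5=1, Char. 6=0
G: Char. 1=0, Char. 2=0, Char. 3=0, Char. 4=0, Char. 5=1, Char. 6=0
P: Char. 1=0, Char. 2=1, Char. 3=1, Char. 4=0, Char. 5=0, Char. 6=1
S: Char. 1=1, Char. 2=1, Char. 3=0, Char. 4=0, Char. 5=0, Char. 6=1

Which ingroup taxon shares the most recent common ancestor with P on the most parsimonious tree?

Character polarity is set by the outgroup: the derived state is whichever differs from the outgroup's state, so for Char. 2, Char. 4 the derived state is '0', and for the remaining characters it is '1'.
Char. 1 (derived state '1') is unique to S (autapomorphy; uninformative for grouping).
Only G and R show the derived state '0' for Char. 2, supporting them as a clade.
Char. 3 (derived state '1') is unique to P (autapomorphy; uninformative for grouping).
All ingroup taxa share the derived state '0' for Char. 4; it defines the ingroup but does not resolve relationships within it.
Char. 5 (derived state '1') is shared by G, R, and W — a synapomorphy uniting that clade.
Only P and S show the derived state '1' for Char. 6, supporting them as a clade.
Most parsimonious ingroup topology: (((R,G),W),(P,S)).
P and S form a cherry on this tree, so they are sister taxa.

S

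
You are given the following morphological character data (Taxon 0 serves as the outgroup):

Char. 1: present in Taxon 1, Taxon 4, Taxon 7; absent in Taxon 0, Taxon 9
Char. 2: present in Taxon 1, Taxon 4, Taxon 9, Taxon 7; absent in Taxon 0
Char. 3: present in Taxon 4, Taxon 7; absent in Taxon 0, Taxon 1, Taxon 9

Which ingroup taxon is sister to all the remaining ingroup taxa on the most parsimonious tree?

The outgroup has state 'absent' for every character, so 'present' is the derived state throughout.
Only Taxon 1, Taxon 4, and Taxon 7 show the derived state 'present' for Char. 1, supporting them as a clade.
Char. 2 (derived state 'present') is shared by all ingroup taxa — unites the whole ingroup.
Only Taxon 4 and Taxon 7 show the derived state 'present' for Char. 3, supporting them as a clade.
Most parsimonious ingroup topology: ((Taxon 1,(Taxon 4,Taxon 7)),Taxon 9).
Taxon 9 is sister to the clade containing all other ingroup taxa, so it is the earliest-diverging (most basal) ingroup lineage.

Taxon 9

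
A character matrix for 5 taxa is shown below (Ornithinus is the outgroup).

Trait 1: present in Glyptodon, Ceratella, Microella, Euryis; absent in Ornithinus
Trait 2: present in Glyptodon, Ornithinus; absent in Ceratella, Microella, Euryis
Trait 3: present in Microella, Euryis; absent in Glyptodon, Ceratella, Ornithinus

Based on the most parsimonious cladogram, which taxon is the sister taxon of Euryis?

Microella

Character polarity is set by the outgroup: the derived state is whichever differs from the outgroup's state, so for Trait 2 the derived state is 'absent', and for the remaining characters it is 'present'.
All ingroup taxa share the derived state 'present' for Trait 1; it defines the ingroup but does not resolve relationships within it.
Trait 2: derived state 'absent' in Ceratella, Euryis, and Microella only — synapomorphy for {Ceratella, Euryis, Microella}.
Trait 3: derived state 'present' in Euryis and Microella only — synapomorphy for {Euryis, Microella}.
Most parsimonious ingroup topology: (Glyptodon,((Euryis,Microella),Ceratella)).
Euryis and Microella form a cherry on this tree, so they are sister taxa.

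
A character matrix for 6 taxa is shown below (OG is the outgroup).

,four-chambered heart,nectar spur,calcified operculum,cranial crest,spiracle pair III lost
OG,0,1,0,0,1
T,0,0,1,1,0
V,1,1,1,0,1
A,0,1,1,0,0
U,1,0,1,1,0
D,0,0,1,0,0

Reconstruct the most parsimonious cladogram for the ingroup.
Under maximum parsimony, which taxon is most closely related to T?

Character polarity is set by the outgroup: the derived state is whichever differs from the outgroup's state, so for nectar spur, spiracle pair III lost the derived state is '0', and for the remaining characters it is '1'.
four-chambered heart groups U and V, which is incompatible with the clades supported by the remaining characters; treating it as convergent (homoplasy) costs fewer steps than any alternative tree.
nectar spur (derived state '0') is shared by D, T, and U — a synapomorphy uniting that clade.
calcified operculum (derived state '1') is shared by all ingroup taxa — unites the whole ingroup.
Only T and U show the derived state '1' for cranial crest, supporting them as a clade.
spiracle pair III lost: derived state '0' in A, D, T, and U only — synapomorphy for {A, D, T, U}.
Most parsimonious ingroup topology: ((((T,U),D),A),V).
T and U form a cherry on this tree, so they are sister taxa.

U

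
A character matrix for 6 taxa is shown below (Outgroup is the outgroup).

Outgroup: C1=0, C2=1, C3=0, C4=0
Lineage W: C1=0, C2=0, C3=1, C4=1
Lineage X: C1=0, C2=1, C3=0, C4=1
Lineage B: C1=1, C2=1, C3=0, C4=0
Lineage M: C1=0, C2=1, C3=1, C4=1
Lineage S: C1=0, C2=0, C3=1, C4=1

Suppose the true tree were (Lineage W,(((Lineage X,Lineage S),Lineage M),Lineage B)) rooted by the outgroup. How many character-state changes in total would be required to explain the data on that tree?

8

Map each character onto (Lineage W,(((Lineage X,Lineage S),Lineage M),Lineage B)) (rooted by Outgroup) and count the minimum state changes it requires (Fitch parsimony):
C1: 1; C2: 2; C3: 3; C4: 2.
Total tree length = 8.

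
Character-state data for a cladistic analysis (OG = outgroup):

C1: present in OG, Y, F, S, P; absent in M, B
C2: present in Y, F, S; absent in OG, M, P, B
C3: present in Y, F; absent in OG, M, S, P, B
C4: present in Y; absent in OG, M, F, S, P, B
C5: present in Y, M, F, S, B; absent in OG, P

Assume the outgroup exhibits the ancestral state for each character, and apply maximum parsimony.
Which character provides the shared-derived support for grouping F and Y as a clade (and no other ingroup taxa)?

C3

Character polarity is set by the outgroup: the derived state is whichever differs from the outgroup's state, so for C1 the derived state is 'absent', and for the remaining characters it is 'present'.
C1 (derived state 'absent') is shared by B and M — a synapomorphy uniting that clade.
Only F, S, and Y show the derived state 'present' for C2, supporting them as a clade.
C3: derived state 'present' in F and Y only — synapomorphy for {F, Y}.
C4 (derived state 'present') is unique to Y (autapomorphy; uninformative for grouping).
C5 (derived state 'present') is shared by B, F, M, S, and Y — a synapomorphy uniting that clade.
Most parsimonious ingroup topology: ((((Y,F),S),(M,B)),P).
The clade {F, Y} is supported by C3: its derived state 'present' occurs in exactly those taxa and in no other taxon (including the outgroup).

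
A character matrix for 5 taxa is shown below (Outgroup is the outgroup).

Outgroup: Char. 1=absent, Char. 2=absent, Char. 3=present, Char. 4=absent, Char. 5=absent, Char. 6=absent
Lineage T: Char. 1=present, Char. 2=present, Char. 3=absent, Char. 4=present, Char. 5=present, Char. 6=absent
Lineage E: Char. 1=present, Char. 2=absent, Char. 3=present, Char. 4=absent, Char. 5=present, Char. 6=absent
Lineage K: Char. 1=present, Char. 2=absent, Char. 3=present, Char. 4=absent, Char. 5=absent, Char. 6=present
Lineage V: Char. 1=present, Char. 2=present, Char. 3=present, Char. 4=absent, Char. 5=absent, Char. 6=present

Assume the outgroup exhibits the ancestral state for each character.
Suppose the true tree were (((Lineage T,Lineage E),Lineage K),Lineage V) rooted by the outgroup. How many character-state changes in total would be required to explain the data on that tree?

8

Map each character onto (((Lineage T,Lineage E),Lineage K),Lineage V) (rooted by Outgroup) and count the minimum state changes it requires (Fitch parsimony):
Char. 1: 1; Char. 2: 2; Char. 3: 1; Char. 4: 1; Char. 5: 1; Char. 6: 2.
Total tree length = 8.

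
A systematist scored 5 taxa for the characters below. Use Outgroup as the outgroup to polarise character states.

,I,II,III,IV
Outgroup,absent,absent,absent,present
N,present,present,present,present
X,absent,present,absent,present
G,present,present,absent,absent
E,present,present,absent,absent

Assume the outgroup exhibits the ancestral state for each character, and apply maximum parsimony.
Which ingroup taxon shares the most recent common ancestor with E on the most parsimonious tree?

Character polarity is set by the outgroup: the derived state is whichever differs from the outgroup's state, so for IV the derived state is 'absent', and for the remaining characters it is 'present'.
I (derived state 'present') is shared by E, G, and N — a synapomorphy uniting that clade.
All ingroup taxa share the derived state 'present' for II; it defines the ingroup but does not resolve relationships within it.
III (derived state 'present') is unique to N (autapomorphy; uninformative for grouping).
IV: derived state 'absent' in E and G only — synapomorphy for {E, G}.
Most parsimonious ingroup topology: ((N,(G,E)),X).
E and G form a cherry on this tree, so they are sister taxa.

G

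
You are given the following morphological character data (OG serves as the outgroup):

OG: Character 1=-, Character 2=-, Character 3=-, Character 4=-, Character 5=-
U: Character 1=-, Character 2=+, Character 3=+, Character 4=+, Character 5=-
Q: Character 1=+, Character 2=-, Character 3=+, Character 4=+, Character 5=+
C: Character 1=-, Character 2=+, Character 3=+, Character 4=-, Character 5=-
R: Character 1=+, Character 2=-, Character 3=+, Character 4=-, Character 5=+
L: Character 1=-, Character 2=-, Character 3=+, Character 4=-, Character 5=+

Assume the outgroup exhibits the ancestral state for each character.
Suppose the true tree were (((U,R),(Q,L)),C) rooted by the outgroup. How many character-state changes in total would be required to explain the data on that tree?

9

Map each character onto (((U,R),(Q,L)),C) (rooted by OG) and count the minimum state changes it requires (Fitch parsimony):
Character 1: 2; Character 2: 2; Character 3: 1; Character 4: 2; Character 5: 2.
Total tree length = 9.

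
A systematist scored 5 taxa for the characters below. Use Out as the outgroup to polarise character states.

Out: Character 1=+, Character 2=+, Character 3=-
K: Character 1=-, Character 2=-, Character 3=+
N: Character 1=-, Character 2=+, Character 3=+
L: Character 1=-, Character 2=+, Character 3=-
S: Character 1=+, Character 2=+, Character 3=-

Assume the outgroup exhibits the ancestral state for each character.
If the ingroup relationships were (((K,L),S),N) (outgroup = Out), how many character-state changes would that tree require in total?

Map each character onto (((K,L),S),N) (rooted by Out) and count the minimum state changes it requires (Fitch parsimony):
Character 1: 2; Character 2: 1; Character 3: 2.
Total tree length = 5.

5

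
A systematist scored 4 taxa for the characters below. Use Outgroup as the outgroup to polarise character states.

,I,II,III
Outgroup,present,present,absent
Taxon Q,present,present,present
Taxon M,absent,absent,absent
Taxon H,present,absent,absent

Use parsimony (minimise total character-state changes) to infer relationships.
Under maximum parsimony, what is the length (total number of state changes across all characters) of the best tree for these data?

3

Character polarity is set by the outgroup: the derived state is whichever differs from the outgroup's state, so for I, II the derived state is 'absent', and for the remaining characters it is 'present'.
I (derived state 'absent') is unique to Taxon M (autapomorphy; uninformative for grouping).
Only Taxon H and Taxon M show the derived state 'absent' for II, supporting them as a clade.
III: derived state 'present' in Taxon Q only — an autapomorphy, so it tells us nothing about relationships among taxa.
Most parsimonious ingroup topology: (Taxon Q,(Taxon M,Taxon H)).
Changes per character on this tree: I: 1; II: 1; III: 1.
Total = 3.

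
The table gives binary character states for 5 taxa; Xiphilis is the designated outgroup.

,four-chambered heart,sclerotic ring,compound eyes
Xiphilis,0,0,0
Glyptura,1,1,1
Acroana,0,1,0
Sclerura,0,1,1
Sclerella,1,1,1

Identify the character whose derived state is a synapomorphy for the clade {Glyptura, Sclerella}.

The outgroup has state '0' for every character, so '1' is the derived state throughout.
four-chambered heart: derived state '1' in Glyptura and Sclerella only — synapomorphy for {Glyptura, Sclerella}.
All ingroup taxa share the derived state '1' for sclerotic ring; it defines the ingroup but does not resolve relationships within it.
Only Glyptura, Sclerella, and Sclerura show the derived state '1' for compound eyes, supporting them as a clade.
Most parsimonious ingroup topology: (((Glyptura,Sclerella),Sclerura),Acroana).
The clade {Glyptura, Sclerella} is supported by four-chambered heart: its derived state '1' occurs in exactly those taxa and in no other taxon (including the outgroup).

four-chambered heart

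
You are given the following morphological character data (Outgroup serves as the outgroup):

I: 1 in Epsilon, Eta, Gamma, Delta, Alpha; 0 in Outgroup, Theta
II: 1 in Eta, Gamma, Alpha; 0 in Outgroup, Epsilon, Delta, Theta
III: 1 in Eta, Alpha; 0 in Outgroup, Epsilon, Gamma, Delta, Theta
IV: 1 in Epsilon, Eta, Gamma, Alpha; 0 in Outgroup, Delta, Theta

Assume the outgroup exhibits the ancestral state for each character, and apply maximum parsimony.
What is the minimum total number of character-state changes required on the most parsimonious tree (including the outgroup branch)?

The outgroup has state '0' for every character, so '1' is the derived state throughout.
I (derived state '1') is shared by Alpha, Delta, Epsilon, Eta, and Gamma — a synapomorphy uniting that clade.
II (derived state '1') is shared by Alpha, Eta, and Gamma — a synapomorphy uniting that clade.
Only Alpha and Eta show the derived state '1' for III, supporting them as a clade.
IV: derived state '1' in Alpha, Epsilon, Eta, and Gamma only — synapomorphy for {Alpha, Epsilon, Eta, Gamma}.
Most parsimonious ingroup topology: (((Epsilon,((Eta,Alpha),Gamma)),Delta),Theta).
Changes per character on this tree: I: 1; II: 1; III: 1; IV: 1.
Total = 4.

4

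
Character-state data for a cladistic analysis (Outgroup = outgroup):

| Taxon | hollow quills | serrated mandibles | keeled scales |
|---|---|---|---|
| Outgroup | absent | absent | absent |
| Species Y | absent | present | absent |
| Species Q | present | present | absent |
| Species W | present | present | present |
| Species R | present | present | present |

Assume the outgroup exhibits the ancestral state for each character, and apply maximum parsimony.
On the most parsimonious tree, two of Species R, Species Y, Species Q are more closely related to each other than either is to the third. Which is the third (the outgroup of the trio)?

The outgroup has state 'absent' for every character, so 'present' is the derived state throughout.
Only Species Q, Species R, and Species W show the derived state 'present' for hollow quills, supporting them as a clade.
serrated mandibles (derived state 'present') is shared by all ingroup taxa — unites the whole ingroup.
Only Species R and Species W show the derived state 'present' for keeled scales, supporting them as a clade.
Most parsimonious ingroup topology: (Species Y,(Species Q,(Species W,Species R))).
Species R and Species Q share a more recent common ancestor with each other than either does with Species Y, so Species Y is the least closely related of the three.

Species Y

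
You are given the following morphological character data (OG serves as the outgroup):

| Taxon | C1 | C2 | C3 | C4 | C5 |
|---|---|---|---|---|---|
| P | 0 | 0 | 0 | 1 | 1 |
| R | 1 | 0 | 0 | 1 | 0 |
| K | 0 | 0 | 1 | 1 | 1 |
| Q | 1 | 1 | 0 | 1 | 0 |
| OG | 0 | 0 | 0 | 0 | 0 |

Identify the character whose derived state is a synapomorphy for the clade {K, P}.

The outgroup has state '0' for every character, so '1' is the derived state throughout.
C1 (derived state '1') is shared by Q and R — a synapomorphy uniting that clade.
C2 (derived state '1') is unique to Q (autapomorphy; uninformative for grouping).
C3 (derived state '1') is unique to K (autapomorphy; uninformative for grouping).
C4 (derived state '1') is shared by all ingroup taxa — unites the whole ingroup.
Only K and P show the derived state '1' for C5, supporting them as a clade.
Most parsimonious ingroup topology: ((R,Q),(P,K)).
The clade {K, P} is supported by C5: its derived state '1' occurs in exactly those taxa and in no other taxon (including the outgroup).

C5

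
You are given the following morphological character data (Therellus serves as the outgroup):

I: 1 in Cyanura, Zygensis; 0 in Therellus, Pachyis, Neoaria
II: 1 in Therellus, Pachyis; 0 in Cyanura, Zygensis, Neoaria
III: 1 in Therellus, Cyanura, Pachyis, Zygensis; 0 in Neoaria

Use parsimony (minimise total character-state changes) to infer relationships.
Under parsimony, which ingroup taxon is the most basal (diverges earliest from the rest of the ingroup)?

Pachyis

Character polarity is set by the outgroup: the derived state is whichever differs from the outgroup's state, so for II, III the derived state is '0', and for the remaining characters it is '1'.
I: derived state '1' in Cyanura and Zygensis only — synapomorphy for {Cyanura, Zygensis}.
II (derived state '0') is shared by Cyanura, Neoaria, and Zygensis — a synapomorphy uniting that clade.
III: derived state '0' in Neoaria only — an autapomorphy, so it tells us nothing about relationships among taxa.
Most parsimonious ingroup topology: (((Cyanura,Zygensis),Neoaria),Pachyis).
Pachyis is sister to the clade containing all other ingroup taxa, so it is the earliest-diverging (most basal) ingroup lineage.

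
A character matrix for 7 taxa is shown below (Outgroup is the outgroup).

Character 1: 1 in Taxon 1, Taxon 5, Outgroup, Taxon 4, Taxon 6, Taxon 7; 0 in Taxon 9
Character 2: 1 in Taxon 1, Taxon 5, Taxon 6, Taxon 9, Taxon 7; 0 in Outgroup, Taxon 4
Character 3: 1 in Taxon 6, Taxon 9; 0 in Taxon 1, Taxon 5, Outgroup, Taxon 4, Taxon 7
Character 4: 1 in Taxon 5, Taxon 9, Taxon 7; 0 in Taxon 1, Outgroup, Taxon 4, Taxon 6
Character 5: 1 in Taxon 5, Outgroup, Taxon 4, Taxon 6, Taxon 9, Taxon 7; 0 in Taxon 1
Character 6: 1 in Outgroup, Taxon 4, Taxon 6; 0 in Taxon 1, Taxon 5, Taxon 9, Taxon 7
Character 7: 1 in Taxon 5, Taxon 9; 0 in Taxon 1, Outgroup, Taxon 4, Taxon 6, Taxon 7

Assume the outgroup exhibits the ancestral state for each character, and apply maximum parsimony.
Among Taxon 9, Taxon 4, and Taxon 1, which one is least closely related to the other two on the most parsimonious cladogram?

Character polarity is set by the outgroup: the derived state is whichever differs from the outgroup's state, so for Character 1, Character 5, Character 6 the derived state is '0', and for the remaining characters it is '1'.
Character 1: derived state '0' in Taxon 9 only — an autapomorphy, so it tells us nothing about relationships among taxa.
Only Taxon 1, Taxon 5, Taxon 6, Taxon 7, and Taxon 9 show the derived state '1' for Character 2, supporting them as a clade.
Character 3 groups Taxon 6 and Taxon 9, which is incompatible with the clades supported by the remaining characters; treating it as convergent (homoplasy) costs fewer steps than any alternative tree.
Character 4: derived state '1' in Taxon 5, Taxon 7, and Taxon 9 only — synapomorphy for {Taxon 5, Taxon 7, Taxon 9}.
Character 5 (derived state '0') is unique to Taxon 1 (autapomorphy; uninformative for grouping).
Character 6: derived state '0' in Taxon 1, Taxon 5, Taxon 7, and Taxon 9 only — synapomorphy for {Taxon 1, Taxon 5, Taxon 7, Taxon 9}.
Character 7 (derived state '1') is shared by Taxon 5 and Taxon 9 — a synapomorphy uniting that clade.
Most parsimonious ingroup topology: (((((Taxon 5,Taxon 9),Taxon 7),Taxon 1),Taxon 6),Taxon 4).
Taxon 9 and Taxon 1 share a more recent common ancestor with each other than either does with Taxon 4, so Taxon 4 is the least closely related of the three.

Taxon 4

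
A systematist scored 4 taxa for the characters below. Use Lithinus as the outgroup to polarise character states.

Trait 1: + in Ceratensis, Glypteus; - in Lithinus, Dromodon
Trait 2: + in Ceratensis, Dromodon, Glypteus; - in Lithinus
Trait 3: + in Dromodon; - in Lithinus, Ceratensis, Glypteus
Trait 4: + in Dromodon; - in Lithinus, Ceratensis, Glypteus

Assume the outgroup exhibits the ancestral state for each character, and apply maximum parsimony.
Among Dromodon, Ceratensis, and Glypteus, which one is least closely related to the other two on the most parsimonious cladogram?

Dromodon

The outgroup has state '-' for every character, so '+' is the derived state throughout.
Only Ceratensis and Glypteus show the derived state '+' for Trait 1, supporting them as a clade.
Trait 2 (derived state '+') is shared by all ingroup taxa — unites the whole ingroup.
Trait 3 (derived state '+') is unique to Dromodon (autapomorphy; uninformative for grouping).
Trait 4 (derived state '+') is unique to Dromodon (autapomorphy; uninformative for grouping).
Most parsimonious ingroup topology: ((Ceratensis,Glypteus),Dromodon).
Ceratensis and Glypteus share a more recent common ancestor with each other than either does with Dromodon, so Dromodon is the least closely related of the three.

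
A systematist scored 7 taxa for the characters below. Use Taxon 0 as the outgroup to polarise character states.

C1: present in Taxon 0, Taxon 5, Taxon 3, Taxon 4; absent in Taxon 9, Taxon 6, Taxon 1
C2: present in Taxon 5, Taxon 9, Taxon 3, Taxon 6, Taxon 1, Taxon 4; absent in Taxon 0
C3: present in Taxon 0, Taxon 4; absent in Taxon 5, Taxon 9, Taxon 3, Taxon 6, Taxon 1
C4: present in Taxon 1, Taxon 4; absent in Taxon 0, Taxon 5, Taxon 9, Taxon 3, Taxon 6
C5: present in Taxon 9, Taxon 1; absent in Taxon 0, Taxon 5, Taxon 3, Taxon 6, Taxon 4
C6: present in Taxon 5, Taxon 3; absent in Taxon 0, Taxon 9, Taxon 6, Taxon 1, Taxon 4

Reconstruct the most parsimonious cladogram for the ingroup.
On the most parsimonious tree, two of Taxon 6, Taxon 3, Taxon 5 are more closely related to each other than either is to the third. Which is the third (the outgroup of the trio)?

Taxon 6

Character polarity is set by the outgroup: the derived state is whichever differs from the outgroup's state, so for C1, C3 the derived state is 'absent', and for the remaining characters it is 'present'.
Only Taxon 1, Taxon 6, and Taxon 9 show the derived state 'absent' for C1, supporting them as a clade.
All ingroup taxa share the derived state 'present' for C2; it defines the ingroup but does not resolve relationships within it.
C3: derived state 'absent' in Taxon 1, Taxon 3, Taxon 5, Taxon 6, and Taxon 9 only — synapomorphy for {Taxon 1, Taxon 3, Taxon 5, Taxon 6, Taxon 9}.
C4 groups Taxon 1 and Taxon 4, which is incompatible with the clades supported by the remaining characters; treating it as convergent (homoplasy) costs fewer steps than any alternative tree.
Only Taxon 1 and Taxon 9 show the derived state 'present' for C5, supporting them as a clade.
C6 (derived state 'present') is shared by Taxon 3 and Taxon 5 — a synapomorphy uniting that clade.
Most parsimonious ingroup topology: (((Taxon 5,Taxon 3),((Taxon 9,Taxon 1),Taxon 6)),Taxon 4).
Taxon 5 and Taxon 3 share a more recent common ancestor with each other than either does with Taxon 6, so Taxon 6 is the least closely related of the three.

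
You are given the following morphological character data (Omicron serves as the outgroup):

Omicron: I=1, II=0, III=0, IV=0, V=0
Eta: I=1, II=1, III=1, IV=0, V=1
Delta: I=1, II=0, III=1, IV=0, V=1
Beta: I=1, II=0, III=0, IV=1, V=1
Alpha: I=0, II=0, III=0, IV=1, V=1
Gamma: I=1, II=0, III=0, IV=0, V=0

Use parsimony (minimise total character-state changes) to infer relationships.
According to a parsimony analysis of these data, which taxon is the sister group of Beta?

Character polarity is set by the outgroup: the derived state is whichever differs from the outgroup's state, so for I the derived state is '0', and for the remaining characters it is '1'.
I: derived state '0' in Alpha only — an autapomorphy, so it tells us nothing about relationships among taxa.
II: derived state '1' in Eta only — an autapomorphy, so it tells us nothing about relationships among taxa.
III (derived state '1') is shared by Delta and Eta — a synapomorphy uniting that clade.
Only Alpha and Beta show the derived state '1' for IV, supporting them as a clade.
V: derived state '1' in Alpha, Beta, Delta, and Eta only — synapomorphy for {Alpha, Beta, Delta, Eta}.
Most parsimonious ingroup topology: (((Eta,Delta),(Beta,Alpha)),Gamma).
Beta and Alpha form a cherry on this tree, so they are sister taxa.

Alpha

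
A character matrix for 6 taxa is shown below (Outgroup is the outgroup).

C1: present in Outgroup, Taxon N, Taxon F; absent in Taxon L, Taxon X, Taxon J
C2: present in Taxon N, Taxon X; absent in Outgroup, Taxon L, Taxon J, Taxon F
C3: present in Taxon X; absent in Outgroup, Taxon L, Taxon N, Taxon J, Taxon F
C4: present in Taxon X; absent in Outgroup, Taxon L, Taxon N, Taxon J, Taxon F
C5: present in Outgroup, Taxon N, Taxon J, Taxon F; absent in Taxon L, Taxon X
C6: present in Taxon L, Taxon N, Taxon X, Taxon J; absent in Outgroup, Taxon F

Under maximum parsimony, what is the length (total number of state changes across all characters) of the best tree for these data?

7

Character polarity is set by the outgroup: the derived state is whichever differs from the outgroup's state, so for C1, C5 the derived state is 'absent', and for the remaining characters it is 'present'.
C1 (derived state 'absent') is shared by Taxon J, Taxon L, and Taxon X — a synapomorphy uniting that clade.
C2 groups Taxon N and Taxon X, which is incompatible with the clades supported by the remaining characters; treating it as convergent (homoplasy) costs fewer steps than any alternative tree.
C3: derived state 'present' in Taxon X only — an autapomorphy, so it tells us nothing about relationships among taxa.
C4: derived state 'present' in Taxon X only — an autapomorphy, so it tells us nothing about relationships among taxa.
C5 (derived state 'absent') is shared by Taxon L and Taxon X — a synapomorphy uniting that clade.
Only Taxon J, Taxon L, Taxon N, and Taxon X show the derived state 'present' for C6, supporting them as a clade.
Most parsimonious ingroup topology: ((((Taxon L,Taxon X),Taxon J),Taxon N),Taxon F).
Changes per character on this tree: C1: 1; C2: 2; C3: 1; C4: 1; C5: 1; C6: 1.
Total = 7.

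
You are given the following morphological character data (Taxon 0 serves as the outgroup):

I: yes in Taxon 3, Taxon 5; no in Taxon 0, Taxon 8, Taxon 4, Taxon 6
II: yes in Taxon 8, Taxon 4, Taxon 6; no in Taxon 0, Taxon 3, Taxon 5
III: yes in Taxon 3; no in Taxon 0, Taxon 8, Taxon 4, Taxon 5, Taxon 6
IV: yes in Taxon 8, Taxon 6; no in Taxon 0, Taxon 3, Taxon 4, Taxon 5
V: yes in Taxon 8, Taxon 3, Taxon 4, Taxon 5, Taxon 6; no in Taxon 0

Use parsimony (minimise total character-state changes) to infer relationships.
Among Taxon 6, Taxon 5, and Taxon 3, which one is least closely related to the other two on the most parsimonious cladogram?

The outgroup has state 'no' for every character, so 'yes' is the derived state throughout.
I: derived state 'yes' in Taxon 3 and Taxon 5 only — synapomorphy for {Taxon 3, Taxon 5}.
Only Taxon 4, Taxon 6, and Taxon 8 show the derived state 'yes' for II, supporting them as a clade.
III: derived state 'yes' in Taxon 3 only — an autapomorphy, so it tells us nothing about relationships among taxa.
IV: derived state 'yes' in Taxon 6 and Taxon 8 only — synapomorphy for {Taxon 6, Taxon 8}.
V (derived state 'yes') is shared by all ingroup taxa — unites the whole ingroup.
Most parsimonious ingroup topology: (((Taxon 8,Taxon 6),Taxon 4),(Taxon 3,Taxon 5)).
Taxon 3 and Taxon 5 share a more recent common ancestor with each other than either does with Taxon 6, so Taxon 6 is the least closely related of the three.

Taxon 6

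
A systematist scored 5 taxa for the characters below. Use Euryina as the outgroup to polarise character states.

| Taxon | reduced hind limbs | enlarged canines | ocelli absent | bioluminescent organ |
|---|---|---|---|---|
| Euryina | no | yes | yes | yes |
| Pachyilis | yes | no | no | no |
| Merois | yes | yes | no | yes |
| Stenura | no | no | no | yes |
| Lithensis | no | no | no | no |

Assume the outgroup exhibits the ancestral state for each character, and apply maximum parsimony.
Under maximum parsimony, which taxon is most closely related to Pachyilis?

Lithensis

Character polarity is set by the outgroup: the derived state is whichever differs from the outgroup's state, so for enlarged canines, ocelli absent, bioluminescent organ the derived state is 'no', and for the remaining characters it is 'yes'.
reduced hind limbs groups Merois and Pachyilis, which is incompatible with the clades supported by the remaining characters; treating it as convergent (homoplasy) costs fewer steps than any alternative tree.
enlarged canines (derived state 'no') is shared by Lithensis, Pachyilis, and Stenura — a synapomorphy uniting that clade.
ocelli absent (derived state 'no') is shared by all ingroup taxa — unites the whole ingroup.
bioluminescent organ (derived state 'no') is shared by Lithensis and Pachyilis — a synapomorphy uniting that clade.
Most parsimonious ingroup topology: (((Pachyilis,Lithensis),Stenura),Merois).
Pachyilis and Lithensis form a cherry on this tree, so they are sister taxa.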